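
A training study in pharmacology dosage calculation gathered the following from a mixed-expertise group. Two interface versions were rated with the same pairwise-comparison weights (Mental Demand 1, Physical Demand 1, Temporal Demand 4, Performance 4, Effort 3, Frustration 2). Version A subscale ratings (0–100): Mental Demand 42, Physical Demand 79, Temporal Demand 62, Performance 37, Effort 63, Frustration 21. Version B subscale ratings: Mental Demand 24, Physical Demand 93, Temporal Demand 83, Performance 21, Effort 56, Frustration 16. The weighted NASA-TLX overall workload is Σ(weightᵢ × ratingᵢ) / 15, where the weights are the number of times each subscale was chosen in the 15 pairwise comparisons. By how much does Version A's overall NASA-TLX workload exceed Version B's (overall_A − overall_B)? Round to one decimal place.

Version A weighted sum = 1·42 + 1·79 + 4·62 + 4·37 + 3·63 + 2·21 = 42 + 79 + 248 + 148 + 189 + 42 = 748; overall_A = 748/15 = 49.8667.
Version B weighted sum = 1·24 + 1·93 + 4·83 + 4·21 + 3·56 + 2·16 = 24 + 93 + 332 + 84 + 168 + 32 = 733; overall_B = 733/15 = 48.8667.
Difference = 49.8667 − 48.8667 = 1.0000 ≈ 1.0.

1.0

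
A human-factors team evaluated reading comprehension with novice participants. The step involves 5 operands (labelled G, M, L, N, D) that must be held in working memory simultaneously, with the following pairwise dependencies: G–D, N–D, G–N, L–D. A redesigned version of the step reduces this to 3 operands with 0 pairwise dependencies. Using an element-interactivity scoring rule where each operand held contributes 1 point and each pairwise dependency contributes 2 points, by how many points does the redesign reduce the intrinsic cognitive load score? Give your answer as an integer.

Original: 5 × 1 + 4 × 2 = 5 + 8 = 13.
Redesigned: 3 × 1 + 0 × 2 = 3 + 0 = 3.
Reduction = 13 − 3 = 10.

10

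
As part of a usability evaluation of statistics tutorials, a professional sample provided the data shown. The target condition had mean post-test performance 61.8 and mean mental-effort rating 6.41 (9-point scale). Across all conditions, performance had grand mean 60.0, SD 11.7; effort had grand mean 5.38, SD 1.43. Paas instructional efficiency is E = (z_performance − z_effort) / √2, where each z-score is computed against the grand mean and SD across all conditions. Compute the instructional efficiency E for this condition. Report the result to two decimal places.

z_performance = (61.8 − 60.0) / 11.7 = 1.8000 / 11.7 = 0.1538.
z_effort = (6.41 − 5.38) / 1.43 = 1.0300 / 1.43 = 0.7203.
z_P − z_E = 0.1538 − 0.7203 = -0.5665.
E = -0.5665 / √2 = -0.5665 / 1.41421 = -0.4006 ≈ -0.40.

-0.40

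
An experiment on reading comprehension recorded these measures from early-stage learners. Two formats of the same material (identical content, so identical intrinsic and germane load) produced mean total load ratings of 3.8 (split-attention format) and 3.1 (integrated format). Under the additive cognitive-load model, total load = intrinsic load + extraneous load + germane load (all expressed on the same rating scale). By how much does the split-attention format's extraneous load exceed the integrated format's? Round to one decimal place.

Intrinsic and germane load are equal across formats, so the difference in total load equals the difference in extraneous load.
Extraneous-load difference = 3.8 − 3.1 = 0.7.

0.7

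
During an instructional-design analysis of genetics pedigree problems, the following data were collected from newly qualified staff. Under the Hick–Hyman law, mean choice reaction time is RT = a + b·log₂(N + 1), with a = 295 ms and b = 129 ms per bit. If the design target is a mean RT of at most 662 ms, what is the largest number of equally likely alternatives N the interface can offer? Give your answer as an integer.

Set 295 + 129·log₂(N + 1) ≤ 662.
log₂(N + 1) ≤ (662 − 295) / 129 = 2.8450.
N + 1 ≤ 2^2.8450 = 7.1851.
N ≤ 6.1851, so the largest integer N is 6.

6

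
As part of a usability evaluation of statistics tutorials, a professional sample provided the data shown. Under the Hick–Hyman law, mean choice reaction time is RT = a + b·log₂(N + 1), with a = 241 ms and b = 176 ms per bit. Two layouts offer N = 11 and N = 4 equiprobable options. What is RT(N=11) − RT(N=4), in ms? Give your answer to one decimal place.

222.3

RT(11) = 241 + 176·log₂(12) = 241 + 176·3.5850 = 871.9600 ms.
RT(4) = 241 + 176·log₂(5) = 241 + 176·2.3219 = 649.6544 ms.
Difference = 871.9600 − 649.6544 = 222.3056 ≈ 222.3 ms.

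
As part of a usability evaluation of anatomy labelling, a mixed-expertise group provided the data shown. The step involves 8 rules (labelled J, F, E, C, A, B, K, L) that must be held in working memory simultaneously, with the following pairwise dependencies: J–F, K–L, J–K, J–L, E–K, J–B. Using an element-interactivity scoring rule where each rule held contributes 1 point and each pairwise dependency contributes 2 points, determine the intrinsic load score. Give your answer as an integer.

Count of rules held simultaneously: 8.
Count of pairwise dependencies listed: 6.
Element contribution: 8 × 1 = 8.
Interaction contribution: 6 × 2 = 12.
Intrinsic load = 8 + 12 = 20.

20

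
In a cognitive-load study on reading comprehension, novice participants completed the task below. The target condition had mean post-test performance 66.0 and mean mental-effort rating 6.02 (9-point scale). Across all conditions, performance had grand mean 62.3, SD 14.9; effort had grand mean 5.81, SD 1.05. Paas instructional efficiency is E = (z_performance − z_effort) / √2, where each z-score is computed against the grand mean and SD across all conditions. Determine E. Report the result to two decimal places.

z_performance = (66.0 − 62.3) / 14.9 = 3.7000 / 14.9 = 0.2483.
z_effort = (6.02 − 5.81) / 1.05 = 0.2100 / 1.05 = 0.2000.
z_P − z_E = 0.2483 − 0.2000 = 0.0483.
E = 0.0483 / √2 = 0.0483 / 1.41421 = 0.0342 ≈ 0.03.

0.03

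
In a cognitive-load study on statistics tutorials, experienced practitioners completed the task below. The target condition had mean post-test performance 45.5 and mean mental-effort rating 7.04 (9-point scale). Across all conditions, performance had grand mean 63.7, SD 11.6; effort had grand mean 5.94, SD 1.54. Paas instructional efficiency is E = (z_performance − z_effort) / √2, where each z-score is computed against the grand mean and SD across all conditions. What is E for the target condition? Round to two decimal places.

-1.61

z_performance = (45.5 − 63.7) / 11.6 = -18.2000 / 11.6 = -1.5690.
z_effort = (7.04 − 5.94) / 1.54 = 1.1000 / 1.54 = 0.7143.
z_P − z_E = -1.5690 − 0.7143 = -2.2833.
E = -2.2833 / √2 = -2.2833 / 1.41421 = -1.6145 ≈ -1.61.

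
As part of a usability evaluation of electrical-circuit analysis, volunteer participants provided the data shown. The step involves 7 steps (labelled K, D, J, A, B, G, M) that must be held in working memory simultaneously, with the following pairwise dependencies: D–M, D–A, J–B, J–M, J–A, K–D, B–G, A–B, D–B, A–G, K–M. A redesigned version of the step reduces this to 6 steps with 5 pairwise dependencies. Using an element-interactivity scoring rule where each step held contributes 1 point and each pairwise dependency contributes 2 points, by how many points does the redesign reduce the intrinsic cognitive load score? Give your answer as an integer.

Original: 7 × 1 + 11 × 2 = 7 + 22 = 29.
Redesigned: 6 × 1 + 5 × 2 = 6 + 10 = 16.
Reduction = 29 − 16 = 13.

13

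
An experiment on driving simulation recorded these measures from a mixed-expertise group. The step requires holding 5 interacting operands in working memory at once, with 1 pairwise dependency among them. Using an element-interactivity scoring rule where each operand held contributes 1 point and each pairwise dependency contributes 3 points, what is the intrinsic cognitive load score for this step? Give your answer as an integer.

Element contribution: 5 × 1 = 5.
Interaction contribution: 1 × 3 = 3.
Intrinsic load = 5 + 3 = 8.

8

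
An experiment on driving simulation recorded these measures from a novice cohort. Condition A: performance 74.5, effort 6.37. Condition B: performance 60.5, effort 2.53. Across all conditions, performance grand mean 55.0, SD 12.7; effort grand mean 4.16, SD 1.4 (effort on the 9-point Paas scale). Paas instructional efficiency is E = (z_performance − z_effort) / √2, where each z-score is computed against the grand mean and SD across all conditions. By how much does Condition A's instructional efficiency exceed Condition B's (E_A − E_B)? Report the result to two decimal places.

-1.16

Condition A: z_P = (74.5 − 55.0)/12.7 = 1.5354; z_E = (6.37 − 4.16)/1.4 = 1.5786; E_A = (1.5354 − 1.5786)/√2 = -0.0305.
Condition B: z_P = (60.5 − 55.0)/12.7 = 0.4331; z_E = (2.53 − 4.16)/1.4 = -1.1643; E_B = (0.4331 − (-1.1643))/√2 = 1.1295.
E_A − E_B = -0.0305 − 1.1295 = -1.1600 ≈ -1.16.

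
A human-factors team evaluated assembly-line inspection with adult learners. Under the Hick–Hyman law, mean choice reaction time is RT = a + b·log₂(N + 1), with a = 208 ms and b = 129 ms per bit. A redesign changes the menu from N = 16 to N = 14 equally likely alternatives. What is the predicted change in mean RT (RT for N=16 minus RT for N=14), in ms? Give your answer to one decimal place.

23.3

RT(16) = 208 + 129·log₂(17) = 208 + 129·4.0875 = 735.2875 ms.
RT(14) = 208 + 129·log₂(15) = 208 + 129·3.9069 = 711.9901 ms.
Difference = 735.2875 − 711.9901 = 23.2974 ≈ 23.3 ms.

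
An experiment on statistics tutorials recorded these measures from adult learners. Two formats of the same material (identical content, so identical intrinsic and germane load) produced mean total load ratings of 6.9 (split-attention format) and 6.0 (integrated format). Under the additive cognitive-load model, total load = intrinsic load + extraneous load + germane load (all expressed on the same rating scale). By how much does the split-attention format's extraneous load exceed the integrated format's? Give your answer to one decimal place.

0.9

Intrinsic and germane load are equal across formats, so the difference in total load equals the difference in extraneous load.
Extraneous-load difference = 6.9 − 6.0 = 0.9.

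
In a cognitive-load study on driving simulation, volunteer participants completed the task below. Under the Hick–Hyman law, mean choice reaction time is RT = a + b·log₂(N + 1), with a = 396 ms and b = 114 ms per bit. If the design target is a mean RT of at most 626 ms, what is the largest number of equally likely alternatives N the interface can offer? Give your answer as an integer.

Set 396 + 114·log₂(N + 1) ≤ 626.
log₂(N + 1) ≤ (626 − 396) / 114 = 2.0175.
N + 1 ≤ 2^2.0175 = 4.0488.
N ≤ 3.0488, so the largest integer N is 3.

3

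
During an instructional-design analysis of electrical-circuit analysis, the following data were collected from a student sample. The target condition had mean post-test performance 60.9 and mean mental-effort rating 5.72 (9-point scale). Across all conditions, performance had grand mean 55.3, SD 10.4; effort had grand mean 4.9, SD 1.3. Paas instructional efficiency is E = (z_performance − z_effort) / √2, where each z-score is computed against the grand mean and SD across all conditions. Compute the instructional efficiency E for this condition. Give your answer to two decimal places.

z_performance = (60.9 − 55.3) / 10.4 = 5.6000 / 10.4 = 0.5385.
z_effort = (5.72 − 4.9) / 1.3 = 0.8200 / 1.3 = 0.6308.
z_P − z_E = 0.5385 − 0.6308 = -0.0923.
E = -0.0923 / √2 = -0.0923 / 1.41421 = -0.0653 ≈ -0.07.

-0.07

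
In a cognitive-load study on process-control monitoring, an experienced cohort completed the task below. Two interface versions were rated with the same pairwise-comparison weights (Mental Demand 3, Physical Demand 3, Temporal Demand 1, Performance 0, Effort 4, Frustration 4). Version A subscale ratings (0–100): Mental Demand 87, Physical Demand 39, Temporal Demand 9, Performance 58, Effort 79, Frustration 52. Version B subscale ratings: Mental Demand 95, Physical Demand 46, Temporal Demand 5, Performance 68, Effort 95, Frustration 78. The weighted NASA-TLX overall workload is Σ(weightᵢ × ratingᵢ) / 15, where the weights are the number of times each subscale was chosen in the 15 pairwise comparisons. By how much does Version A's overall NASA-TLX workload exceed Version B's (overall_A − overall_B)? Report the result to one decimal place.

Version A weighted sum = 3·87 + 3·39 + 1·9 + 0·58 + 4·79 + 4·52 = 261 + 117 + 9 + 0 + 316 + 208 = 911; overall_A = 911/15 = 60.7333.
Version B weighted sum = 3·95 + 3·46 + 1·5 + 0·68 + 4·95 + 4·78 = 285 + 138 + 5 + 0 + 380 + 312 = 1120; overall_B = 1120/15 = 74.6667.
Difference = 60.7333 − 74.6667 = -13.9334 ≈ -13.9.

-13.9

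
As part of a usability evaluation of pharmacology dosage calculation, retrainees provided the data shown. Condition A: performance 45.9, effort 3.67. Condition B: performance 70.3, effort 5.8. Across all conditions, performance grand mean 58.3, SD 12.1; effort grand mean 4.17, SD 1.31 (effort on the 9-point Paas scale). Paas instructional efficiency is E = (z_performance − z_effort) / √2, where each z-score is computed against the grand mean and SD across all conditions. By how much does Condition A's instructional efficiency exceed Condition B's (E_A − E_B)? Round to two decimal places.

Condition A: z_P = (45.9 − 58.3)/12.1 = -1.0248; z_E = (3.67 − 4.17)/1.31 = -0.3817; E_A = (-1.0248 − (-0.3817))/√2 = -0.4547.
Condition B: z_P = (70.3 − 58.3)/12.1 = 0.9917; z_E = (5.8 − 4.17)/1.31 = 1.2443; E_B = (0.9917 − 1.2443)/√2 = -0.1786.
E_A − E_B = -0.4547 − (-0.1786) = -0.2761 ≈ -0.28.

-0.28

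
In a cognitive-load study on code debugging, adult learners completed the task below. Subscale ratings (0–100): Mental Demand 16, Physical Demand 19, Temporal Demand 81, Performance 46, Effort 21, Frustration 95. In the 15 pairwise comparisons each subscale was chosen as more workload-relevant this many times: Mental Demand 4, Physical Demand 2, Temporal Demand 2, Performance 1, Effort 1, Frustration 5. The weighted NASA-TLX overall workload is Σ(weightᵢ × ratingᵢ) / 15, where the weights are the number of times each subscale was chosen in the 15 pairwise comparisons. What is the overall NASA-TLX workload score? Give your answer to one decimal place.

53.7

The tallies are the weights (they sum to 15).
Weighted sum = 4·16 + 2·19 + 2·81 + 1·46 + 1·21 + 5·95
            = 64 + 38 + 162 + 46 + 21 + 475 = 806.
Overall workload = 806 / 15 = 53.7333 ≈ 53.7.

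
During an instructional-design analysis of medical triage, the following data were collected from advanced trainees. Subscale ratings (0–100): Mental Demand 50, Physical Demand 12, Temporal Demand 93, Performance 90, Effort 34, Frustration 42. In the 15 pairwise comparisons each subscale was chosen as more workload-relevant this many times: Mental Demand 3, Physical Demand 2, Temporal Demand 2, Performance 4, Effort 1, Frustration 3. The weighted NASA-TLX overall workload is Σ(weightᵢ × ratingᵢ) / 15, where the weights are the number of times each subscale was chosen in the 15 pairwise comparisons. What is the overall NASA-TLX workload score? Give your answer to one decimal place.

58.7

The tallies are the weights (they sum to 15).
Weighted sum = 3·50 + 2·12 + 2·93 + 4·90 + 1·34 + 3·42
            = 150 + 24 + 186 + 360 + 34 + 126 = 880.
Overall workload = 880 / 15 = 58.6667 ≈ 58.7.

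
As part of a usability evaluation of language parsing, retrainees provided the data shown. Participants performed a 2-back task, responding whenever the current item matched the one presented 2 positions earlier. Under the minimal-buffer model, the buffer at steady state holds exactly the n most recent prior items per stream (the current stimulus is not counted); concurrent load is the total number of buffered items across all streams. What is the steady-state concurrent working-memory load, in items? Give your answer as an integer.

The buffer holds the 2 most recent prior items.
Steady-state concurrent load = 2 items.

2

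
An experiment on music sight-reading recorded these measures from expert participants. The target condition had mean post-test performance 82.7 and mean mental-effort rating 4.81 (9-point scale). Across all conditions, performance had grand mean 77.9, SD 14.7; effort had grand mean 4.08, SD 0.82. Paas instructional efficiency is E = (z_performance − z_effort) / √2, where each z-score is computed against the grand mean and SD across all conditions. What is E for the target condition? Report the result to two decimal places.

z_performance = (82.7 − 77.9) / 14.7 = 4.8000 / 14.7 = 0.3265.
z_effort = (4.81 − 4.08) / 0.82 = 0.7300 / 0.82 = 0.8902.
z_P − z_E = 0.3265 − 0.8902 = -0.5637.
E = -0.5637 / √2 = -0.5637 / 1.41421 = -0.3986 ≈ -0.40.

-0.40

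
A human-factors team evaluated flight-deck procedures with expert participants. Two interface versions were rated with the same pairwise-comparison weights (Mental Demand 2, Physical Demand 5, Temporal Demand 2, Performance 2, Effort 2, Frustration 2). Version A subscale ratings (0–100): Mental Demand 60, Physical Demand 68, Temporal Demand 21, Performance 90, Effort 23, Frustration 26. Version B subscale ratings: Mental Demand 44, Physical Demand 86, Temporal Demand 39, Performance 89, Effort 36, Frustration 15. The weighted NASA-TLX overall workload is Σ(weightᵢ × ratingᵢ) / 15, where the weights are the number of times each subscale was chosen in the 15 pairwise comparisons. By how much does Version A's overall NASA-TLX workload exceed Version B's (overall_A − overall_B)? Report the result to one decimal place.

-6.4

Version A weighted sum = 2·60 + 5·68 + 2·21 + 2·90 + 2·23 + 2·26 = 120 + 340 + 42 + 180 + 46 + 52 = 780; overall_A = 780/15 = 52.0000.
Version B weighted sum = 2·44 + 5·86 + 2·39 + 2·89 + 2·36 + 2·15 = 88 + 430 + 78 + 178 + 72 + 30 = 876; overall_B = 876/15 = 58.4000.
Difference = 52.0000 − 58.4000 = -6.4000 ≈ -6.4.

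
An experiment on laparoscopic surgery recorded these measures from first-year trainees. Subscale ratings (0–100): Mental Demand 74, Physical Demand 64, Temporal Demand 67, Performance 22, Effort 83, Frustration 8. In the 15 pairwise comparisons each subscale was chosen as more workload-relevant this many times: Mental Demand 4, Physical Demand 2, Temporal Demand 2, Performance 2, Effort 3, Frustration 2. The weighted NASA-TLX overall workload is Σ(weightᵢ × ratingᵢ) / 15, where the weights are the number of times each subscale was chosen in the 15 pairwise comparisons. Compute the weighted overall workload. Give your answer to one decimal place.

57.8

The tallies are the weights (they sum to 15).
Weighted sum = 4·74 + 2·64 + 2·67 + 2·22 + 3·83 + 2·8
            = 296 + 128 + 134 + 44 + 249 + 16 = 867.
Overall workload = 867 / 15 = 57.8000 ≈ 57.8.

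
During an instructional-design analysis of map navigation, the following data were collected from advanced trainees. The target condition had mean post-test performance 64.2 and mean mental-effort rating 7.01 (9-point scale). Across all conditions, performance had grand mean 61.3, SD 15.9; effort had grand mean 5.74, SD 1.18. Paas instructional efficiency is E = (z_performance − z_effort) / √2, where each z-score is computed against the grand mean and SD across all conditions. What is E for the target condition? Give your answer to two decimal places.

z_performance = (64.2 − 61.3) / 15.9 = 2.9000 / 15.9 = 0.1824.
z_effort = (7.01 − 5.74) / 1.18 = 1.2700 / 1.18 = 1.0763.
z_P − z_E = 0.1824 − 1.0763 = -0.8939.
E = -0.8939 / √2 = -0.8939 / 1.41421 = -0.6321 ≈ -0.63.

-0.63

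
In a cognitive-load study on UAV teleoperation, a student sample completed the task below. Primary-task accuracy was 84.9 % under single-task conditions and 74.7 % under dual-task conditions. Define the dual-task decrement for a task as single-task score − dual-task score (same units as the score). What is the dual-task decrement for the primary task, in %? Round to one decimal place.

10.2

Decrement = 84.9 − 74.7 = 10.2000 % ≈ 10.2 %.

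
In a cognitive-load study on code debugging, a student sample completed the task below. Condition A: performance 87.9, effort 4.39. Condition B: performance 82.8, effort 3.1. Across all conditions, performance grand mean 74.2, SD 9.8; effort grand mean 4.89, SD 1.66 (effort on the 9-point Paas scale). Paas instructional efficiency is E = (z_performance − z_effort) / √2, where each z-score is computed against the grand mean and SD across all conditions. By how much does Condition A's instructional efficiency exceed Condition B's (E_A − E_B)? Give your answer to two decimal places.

-0.18

Condition A: z_P = (87.9 − 74.2)/9.8 = 1.3980; z_E = (4.39 − 4.89)/1.66 = -0.3012; E_A = (1.3980 − (-0.3012))/√2 = 1.2015.
Condition B: z_P = (82.8 − 74.2)/9.8 = 0.8776; z_E = (3.1 − 4.89)/1.66 = -1.0783; E_B = (0.8776 − (-1.0783))/√2 = 1.3830.
E_A − E_B = 1.2015 − 1.3830 = -0.1815 ≈ -0.18.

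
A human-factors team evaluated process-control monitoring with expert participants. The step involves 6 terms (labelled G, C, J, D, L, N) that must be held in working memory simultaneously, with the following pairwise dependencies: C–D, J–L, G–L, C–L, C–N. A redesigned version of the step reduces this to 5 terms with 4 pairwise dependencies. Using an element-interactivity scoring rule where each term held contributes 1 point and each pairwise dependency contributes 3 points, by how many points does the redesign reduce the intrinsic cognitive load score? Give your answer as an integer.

Original: 6 × 1 + 5 × 3 = 6 + 15 = 21.
Redesigned: 5 × 1 + 4 × 3 = 5 + 12 = 17.
Reduction = 21 − 17 = 4.

4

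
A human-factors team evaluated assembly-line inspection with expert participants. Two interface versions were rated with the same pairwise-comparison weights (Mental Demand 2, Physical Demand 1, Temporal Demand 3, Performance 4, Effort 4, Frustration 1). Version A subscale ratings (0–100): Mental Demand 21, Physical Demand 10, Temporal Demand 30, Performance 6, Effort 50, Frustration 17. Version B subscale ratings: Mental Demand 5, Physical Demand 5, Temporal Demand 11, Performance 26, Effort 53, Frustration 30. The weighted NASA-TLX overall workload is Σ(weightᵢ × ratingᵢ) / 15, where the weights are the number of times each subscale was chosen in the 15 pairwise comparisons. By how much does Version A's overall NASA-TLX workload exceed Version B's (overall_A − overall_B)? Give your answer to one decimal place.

-0.7

Version A weighted sum = 2·21 + 1·10 + 3·30 + 4·6 + 4·50 + 1·17 = 42 + 10 + 90 + 24 + 200 + 17 = 383; overall_A = 383/15 = 25.5333.
Version B weighted sum = 2·5 + 1·5 + 3·11 + 4·26 + 4·53 + 1·30 = 10 + 5 + 33 + 104 + 212 + 30 = 394; overall_B = 394/15 = 26.2667.
Difference = 25.5333 − 26.2667 = -0.7334 ≈ -0.7.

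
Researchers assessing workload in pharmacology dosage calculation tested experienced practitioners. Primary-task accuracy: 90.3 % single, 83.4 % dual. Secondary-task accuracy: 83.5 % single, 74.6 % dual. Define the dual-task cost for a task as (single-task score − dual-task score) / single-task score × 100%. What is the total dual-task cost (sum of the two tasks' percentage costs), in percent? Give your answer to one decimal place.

18.3

Primary cost = (90.3 − 83.4) / 90.3 × 100% = 7.6412%.
Secondary cost = (83.5 − 74.6) / 83.5 × 100% = 10.6587%.
Total = 7.6412% + 10.6587% = 18.2999% ≈ 18.3%.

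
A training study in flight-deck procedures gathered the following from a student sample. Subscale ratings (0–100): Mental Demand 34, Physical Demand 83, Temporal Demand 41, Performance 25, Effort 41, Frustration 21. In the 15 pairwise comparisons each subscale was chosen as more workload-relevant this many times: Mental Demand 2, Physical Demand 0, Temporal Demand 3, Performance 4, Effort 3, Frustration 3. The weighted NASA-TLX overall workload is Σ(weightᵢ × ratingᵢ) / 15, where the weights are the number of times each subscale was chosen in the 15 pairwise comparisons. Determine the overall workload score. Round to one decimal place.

31.8

The tallies are the weights (they sum to 15).
Weighted sum = 2·34 + 0·83 + 3·41 + 4·25 + 3·41 + 3·21
            = 68 + 0 + 123 + 100 + 123 + 63 = 477.
Overall workload = 477 / 15 = 31.8000 ≈ 31.8.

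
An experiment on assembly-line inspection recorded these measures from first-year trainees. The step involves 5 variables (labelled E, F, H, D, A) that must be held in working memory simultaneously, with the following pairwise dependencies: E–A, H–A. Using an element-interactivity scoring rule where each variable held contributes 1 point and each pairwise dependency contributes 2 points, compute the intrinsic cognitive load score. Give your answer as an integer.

9

Count of variables held simultaneously: 5.
Count of pairwise dependencies listed: 2.
Element contribution: 5 × 1 = 5.
Interaction contribution: 2 × 2 = 4.
Intrinsic load = 5 + 4 = 9.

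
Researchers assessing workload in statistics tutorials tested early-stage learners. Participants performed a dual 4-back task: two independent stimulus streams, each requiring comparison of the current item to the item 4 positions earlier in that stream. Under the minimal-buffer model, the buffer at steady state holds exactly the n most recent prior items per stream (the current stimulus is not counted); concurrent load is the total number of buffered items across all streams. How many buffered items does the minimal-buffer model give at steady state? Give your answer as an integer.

8

Each stream's buffer holds its 4 most recent prior items.
Two independent streams: 2 × 4 = 8 buffered items at steady state.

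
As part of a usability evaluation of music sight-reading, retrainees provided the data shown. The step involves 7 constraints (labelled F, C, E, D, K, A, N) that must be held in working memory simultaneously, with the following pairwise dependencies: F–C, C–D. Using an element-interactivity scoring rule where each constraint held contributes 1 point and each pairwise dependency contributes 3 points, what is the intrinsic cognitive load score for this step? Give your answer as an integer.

Count of constraints held simultaneously: 7.
Count of pairwise dependencies listed: 2.
Element contribution: 7 × 1 = 7.
Interaction contribution: 2 × 3 = 6.
Intrinsic load = 7 + 6 = 13.

13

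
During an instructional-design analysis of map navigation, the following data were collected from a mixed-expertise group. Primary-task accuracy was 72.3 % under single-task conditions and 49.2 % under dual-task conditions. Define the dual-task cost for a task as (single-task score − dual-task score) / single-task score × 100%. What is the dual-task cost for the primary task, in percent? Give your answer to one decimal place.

Cost = (72.3 − 49.2) / 72.3 × 100%
     = 23.1000 / 72.3 × 100% = 31.9502%.
≈ 32.0%.

32.0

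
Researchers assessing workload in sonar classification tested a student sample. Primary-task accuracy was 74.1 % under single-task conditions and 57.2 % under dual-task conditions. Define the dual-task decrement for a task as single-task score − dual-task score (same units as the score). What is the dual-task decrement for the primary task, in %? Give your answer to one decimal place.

16.9

Decrement = 74.1 − 57.2 = 16.9000 % ≈ 16.9 %.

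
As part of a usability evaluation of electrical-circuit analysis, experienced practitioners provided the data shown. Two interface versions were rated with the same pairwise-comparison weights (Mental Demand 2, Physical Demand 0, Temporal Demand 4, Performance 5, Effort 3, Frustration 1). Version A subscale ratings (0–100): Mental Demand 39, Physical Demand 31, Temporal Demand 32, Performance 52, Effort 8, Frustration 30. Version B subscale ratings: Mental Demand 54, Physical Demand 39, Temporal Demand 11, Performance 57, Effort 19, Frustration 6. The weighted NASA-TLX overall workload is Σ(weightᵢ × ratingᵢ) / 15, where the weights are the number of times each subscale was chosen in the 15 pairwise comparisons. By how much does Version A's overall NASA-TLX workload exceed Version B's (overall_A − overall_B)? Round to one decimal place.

1.3

Version A weighted sum = 2·39 + 0·31 + 4·32 + 5·52 + 3·8 + 1·30 = 78 + 0 + 128 + 260 + 24 + 30 = 520; overall_A = 520/15 = 34.6667.
Version B weighted sum = 2·54 + 0·39 + 4·11 + 5·57 + 3·19 + 1·6 = 108 + 0 + 44 + 285 + 57 + 6 = 500; overall_B = 500/15 = 33.3333.
Difference = 34.6667 − 33.3333 = 1.3334 ≈ 1.3.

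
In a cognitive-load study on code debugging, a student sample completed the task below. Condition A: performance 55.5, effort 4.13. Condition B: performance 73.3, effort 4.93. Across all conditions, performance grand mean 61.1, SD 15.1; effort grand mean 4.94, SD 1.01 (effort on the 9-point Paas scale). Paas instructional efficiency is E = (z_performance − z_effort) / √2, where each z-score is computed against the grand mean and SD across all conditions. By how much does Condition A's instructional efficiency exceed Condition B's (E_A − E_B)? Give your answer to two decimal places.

Condition A: z_P = (55.5 − 61.1)/15.1 = -0.3709; z_E = (4.13 − 4.94)/1.01 = -0.8020; E_A = (-0.3709 − (-0.8020))/√2 = 0.3048.
Condition B: z_P = (73.3 − 61.1)/15.1 = 0.8079; z_E = (4.93 − 4.94)/1.01 = -0.0099; E_B = (0.8079 − (-0.0099))/√2 = 0.5783.
E_A − E_B = 0.3048 − 0.5783 = -0.2735 ≈ -0.27.

-0.27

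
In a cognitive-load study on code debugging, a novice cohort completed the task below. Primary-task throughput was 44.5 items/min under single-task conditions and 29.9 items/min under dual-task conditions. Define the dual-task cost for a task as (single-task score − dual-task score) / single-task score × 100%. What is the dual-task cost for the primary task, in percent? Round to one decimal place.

32.8

Cost = (44.5 − 29.9) / 44.5 × 100%
     = 14.6000 / 44.5 × 100% = 32.8090%.
≈ 32.8%.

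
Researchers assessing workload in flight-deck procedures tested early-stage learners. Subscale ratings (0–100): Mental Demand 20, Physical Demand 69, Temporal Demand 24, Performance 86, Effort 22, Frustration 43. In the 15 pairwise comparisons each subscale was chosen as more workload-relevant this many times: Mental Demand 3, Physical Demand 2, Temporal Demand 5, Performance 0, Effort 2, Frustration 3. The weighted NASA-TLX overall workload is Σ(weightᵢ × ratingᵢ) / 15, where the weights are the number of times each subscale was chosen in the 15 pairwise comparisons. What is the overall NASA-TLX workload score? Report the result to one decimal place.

The tallies are the weights (they sum to 15).
Weighted sum = 3·20 + 2·69 + 5·24 + 0·86 + 2·22 + 3·43
            = 60 + 138 + 120 + 0 + 44 + 129 = 491.
Overall workload = 491 / 15 = 32.7333 ≈ 32.7.

32.7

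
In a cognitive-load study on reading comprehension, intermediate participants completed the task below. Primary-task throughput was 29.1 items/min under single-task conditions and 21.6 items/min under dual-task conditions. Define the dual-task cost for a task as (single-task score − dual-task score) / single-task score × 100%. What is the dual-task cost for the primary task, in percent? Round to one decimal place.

Cost = (29.1 − 21.6) / 29.1 × 100%
     = 7.5000 / 29.1 × 100% = 25.7732%.
≈ 25.8%.

25.8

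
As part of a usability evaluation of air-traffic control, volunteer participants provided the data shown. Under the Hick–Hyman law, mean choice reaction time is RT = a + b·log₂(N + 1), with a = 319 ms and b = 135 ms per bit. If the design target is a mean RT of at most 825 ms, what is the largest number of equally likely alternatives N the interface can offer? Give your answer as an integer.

12

Set 319 + 135·log₂(N + 1) ≤ 825.
log₂(N + 1) ≤ (825 − 319) / 135 = 3.7481.
N + 1 ≤ 2^3.7481 = 13.4366.
N ≤ 12.4366, so the largest integer N is 12.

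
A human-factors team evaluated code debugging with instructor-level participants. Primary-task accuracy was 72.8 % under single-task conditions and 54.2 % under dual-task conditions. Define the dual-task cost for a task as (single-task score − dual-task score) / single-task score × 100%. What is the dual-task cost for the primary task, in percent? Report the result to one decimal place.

Cost = (72.8 − 54.2) / 72.8 × 100%
     = 18.6000 / 72.8 × 100% = 25.5495%.
≈ 25.5%.

25.5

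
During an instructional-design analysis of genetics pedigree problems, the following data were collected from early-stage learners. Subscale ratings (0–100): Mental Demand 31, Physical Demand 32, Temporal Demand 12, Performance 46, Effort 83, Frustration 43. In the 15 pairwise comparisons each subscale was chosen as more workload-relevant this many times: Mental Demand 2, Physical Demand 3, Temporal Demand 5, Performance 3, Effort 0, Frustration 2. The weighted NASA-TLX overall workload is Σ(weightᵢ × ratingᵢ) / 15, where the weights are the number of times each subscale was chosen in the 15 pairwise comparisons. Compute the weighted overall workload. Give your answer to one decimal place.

29.5

The tallies are the weights (they sum to 15).
Weighted sum = 2·31 + 3·32 + 5·12 + 3·46 + 0·83 + 2·43
            = 62 + 96 + 60 + 138 + 0 + 86 = 442.
Overall workload = 442 / 15 = 29.4667 ≈ 29.5.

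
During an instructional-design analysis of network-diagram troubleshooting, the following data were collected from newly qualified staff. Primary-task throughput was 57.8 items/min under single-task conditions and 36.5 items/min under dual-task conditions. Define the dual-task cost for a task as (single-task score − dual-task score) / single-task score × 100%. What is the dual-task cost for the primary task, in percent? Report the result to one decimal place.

36.9

Cost = (57.8 − 36.5) / 57.8 × 100%
     = 21.3000 / 57.8 × 100% = 36.8512%.
≈ 36.9%.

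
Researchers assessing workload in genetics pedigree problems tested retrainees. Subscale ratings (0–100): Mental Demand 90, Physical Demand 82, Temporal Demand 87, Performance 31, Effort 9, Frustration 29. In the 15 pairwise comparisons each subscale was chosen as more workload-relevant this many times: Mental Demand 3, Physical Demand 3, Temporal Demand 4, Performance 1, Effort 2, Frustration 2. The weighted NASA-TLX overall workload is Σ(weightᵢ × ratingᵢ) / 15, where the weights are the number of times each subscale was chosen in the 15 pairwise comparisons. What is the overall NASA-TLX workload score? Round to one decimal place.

64.7

The tallies are the weights (they sum to 15).
Weighted sum = 3·90 + 3·82 + 4·87 + 1·31 + 2·9 + 2·29
            = 270 + 246 + 348 + 31 + 18 + 58 = 971.
Overall workload = 971 / 15 = 64.7333 ≈ 64.7.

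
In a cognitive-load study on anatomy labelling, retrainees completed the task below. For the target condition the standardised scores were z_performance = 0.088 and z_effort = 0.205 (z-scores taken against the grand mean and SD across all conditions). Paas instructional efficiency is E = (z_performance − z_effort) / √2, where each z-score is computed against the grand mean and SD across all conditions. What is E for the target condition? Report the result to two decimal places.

z_P − z_E = 0.088 − 0.205 = -0.1170.
E = -0.1170 / √2 = -0.1170 / 1.41421 = -0.0827 ≈ -0.08.

-0.08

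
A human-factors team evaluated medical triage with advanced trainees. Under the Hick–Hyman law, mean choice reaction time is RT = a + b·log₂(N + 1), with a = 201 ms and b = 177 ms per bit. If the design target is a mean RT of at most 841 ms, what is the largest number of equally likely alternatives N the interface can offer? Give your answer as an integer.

11

Set 201 + 177·log₂(N + 1) ≤ 841.
log₂(N + 1) ≤ (841 − 201) / 177 = 3.6158.
N + 1 ≤ 2^3.6158 = 12.2593.
N ≤ 11.2593, so the largest integer N is 11.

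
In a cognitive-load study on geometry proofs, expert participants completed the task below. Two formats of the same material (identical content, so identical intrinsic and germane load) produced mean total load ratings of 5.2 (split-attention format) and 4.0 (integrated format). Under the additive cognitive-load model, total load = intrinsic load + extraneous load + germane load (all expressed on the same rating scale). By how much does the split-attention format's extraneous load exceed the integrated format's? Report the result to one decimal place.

Intrinsic and germane load are equal across formats, so the difference in total load equals the difference in extraneous load.
Extraneous-load difference = 5.2 − 4.0 = 1.2.

1.2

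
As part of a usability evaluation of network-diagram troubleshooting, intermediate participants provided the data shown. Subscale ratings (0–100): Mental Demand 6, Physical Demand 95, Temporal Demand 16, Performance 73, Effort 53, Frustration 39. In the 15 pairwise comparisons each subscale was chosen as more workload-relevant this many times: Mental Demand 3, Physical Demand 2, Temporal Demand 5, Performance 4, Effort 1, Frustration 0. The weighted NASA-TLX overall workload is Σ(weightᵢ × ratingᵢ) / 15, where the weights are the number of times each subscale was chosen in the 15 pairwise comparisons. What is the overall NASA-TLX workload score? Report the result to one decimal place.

The tallies are the weights (they sum to 15).
Weighted sum = 3·6 + 2·95 + 5·16 + 4·73 + 1·53 + 0·39
            = 18 + 190 + 80 + 292 + 53 + 0 = 633.
Overall workload = 633 / 15 = 42.2000 ≈ 42.2.

42.2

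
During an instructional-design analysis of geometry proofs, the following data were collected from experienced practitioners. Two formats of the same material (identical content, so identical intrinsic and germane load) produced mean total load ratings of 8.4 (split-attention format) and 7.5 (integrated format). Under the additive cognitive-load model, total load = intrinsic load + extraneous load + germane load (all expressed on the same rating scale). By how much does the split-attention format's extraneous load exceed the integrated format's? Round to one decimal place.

Intrinsic and germane load are equal across formats, so the difference in total load equals the difference in extraneous load.
Extraneous-load difference = 8.4 − 7.5 = 0.9.

0.9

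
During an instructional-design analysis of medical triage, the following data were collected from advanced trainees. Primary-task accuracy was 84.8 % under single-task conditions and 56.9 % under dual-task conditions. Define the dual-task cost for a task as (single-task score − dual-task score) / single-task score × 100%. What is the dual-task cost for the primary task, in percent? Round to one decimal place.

32.9

Cost = (84.8 − 56.9) / 84.8 × 100%
     = 27.9000 / 84.8 × 100% = 32.9009%.
≈ 32.9%.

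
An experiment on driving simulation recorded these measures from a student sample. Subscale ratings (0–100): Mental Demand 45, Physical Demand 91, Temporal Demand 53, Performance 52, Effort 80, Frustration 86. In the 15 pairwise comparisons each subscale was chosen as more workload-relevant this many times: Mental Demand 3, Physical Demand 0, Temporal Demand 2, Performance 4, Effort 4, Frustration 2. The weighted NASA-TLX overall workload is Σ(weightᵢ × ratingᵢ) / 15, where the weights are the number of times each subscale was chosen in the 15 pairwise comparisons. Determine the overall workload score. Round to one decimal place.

The tallies are the weights (they sum to 15).
Weighted sum = 3·45 + 0·91 + 2·53 + 4·52 + 4·80 + 2·86
            = 135 + 0 + 106 + 208 + 320 + 172 = 941.
Overall workload = 941 / 15 = 62.7333 ≈ 62.7.

62.7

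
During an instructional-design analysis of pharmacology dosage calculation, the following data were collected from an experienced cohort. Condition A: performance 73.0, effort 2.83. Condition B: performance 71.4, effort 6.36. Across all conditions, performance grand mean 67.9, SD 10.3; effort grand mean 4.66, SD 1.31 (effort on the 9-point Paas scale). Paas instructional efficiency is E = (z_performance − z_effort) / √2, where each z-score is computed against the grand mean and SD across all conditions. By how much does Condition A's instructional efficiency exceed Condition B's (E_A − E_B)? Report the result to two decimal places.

2.02

Condition A: z_P = (73.0 − 67.9)/10.3 = 0.4951; z_E = (2.83 − 4.66)/1.31 = -1.3969; E_A = (0.4951 − (-1.3969))/√2 = 1.3378.
Condition B: z_P = (71.4 − 67.9)/10.3 = 0.3398; z_E = (6.36 − 4.66)/1.31 = 1.2977; E_B = (0.3398 − 1.2977)/√2 = -0.6773.
E_A − E_B = 1.3378 − (-0.6773) = 2.0151 ≈ 2.02.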